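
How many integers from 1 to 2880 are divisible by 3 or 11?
⌊2880/3⌋ + ⌊2880/11⌋ - ⌊2880/33⌋ = 960 + 261 - 87 = 1134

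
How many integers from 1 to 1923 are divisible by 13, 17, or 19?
⌊1923/13⌋+⌊1923/17⌋+⌊1923/19⌋ - ⌊1923/221⌋-⌊1923/247⌋-⌊1923/323⌋ + ⌊1923/4199⌋ = 147+113+101 - 8-7-5 + 0 = 341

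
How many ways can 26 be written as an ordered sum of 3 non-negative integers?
C(26+3-1, 3-1) = C(28, 2) = 378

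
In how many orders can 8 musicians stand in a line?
8! = 40320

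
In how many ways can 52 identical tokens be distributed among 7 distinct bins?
C(52+7-1, 7-1) = C(58, 6) = 40475358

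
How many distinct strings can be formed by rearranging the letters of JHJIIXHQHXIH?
12! / (4! × 2! × 3! × 2! × 1!) = 831600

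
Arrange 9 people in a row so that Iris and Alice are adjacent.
Treat as block: (9-1)! × 2! = 40320 × 2 = 80640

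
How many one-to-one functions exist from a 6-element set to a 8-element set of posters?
P(8,6) = 8!/(8-6)! = 20160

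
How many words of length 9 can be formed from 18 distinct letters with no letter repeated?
P(18,9) = 18!/(18-9)! = 17643225600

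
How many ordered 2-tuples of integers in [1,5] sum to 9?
Coefficient of x^9 in (x + x² + ... + x^5)^2. By inclusion-exclusion on dice exceeding 5: Σ_j (-1)^j C(2,j)·C(9-1-5j, 1) = C(2,0)·C(8,1) - C(2,1)·C(3,1) = 1·8 - 2·3 = 2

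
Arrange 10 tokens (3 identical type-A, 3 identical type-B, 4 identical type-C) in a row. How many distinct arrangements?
10! / (3! × 3! × 4!) = 4200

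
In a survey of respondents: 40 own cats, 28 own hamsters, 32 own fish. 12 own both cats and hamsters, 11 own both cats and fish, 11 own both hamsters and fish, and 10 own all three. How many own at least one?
|A∪B∪C| = 40+28+32-12-11-11+10 = 76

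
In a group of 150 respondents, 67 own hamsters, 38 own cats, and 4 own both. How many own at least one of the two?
|A∪B| = |A| + |B| - |A∩B| = 67 + 38 - 4 = 101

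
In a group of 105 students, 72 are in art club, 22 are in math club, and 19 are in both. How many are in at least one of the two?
|A∪B| = |A| + |B| - |A∩B| = 72 + 22 - 19 = 75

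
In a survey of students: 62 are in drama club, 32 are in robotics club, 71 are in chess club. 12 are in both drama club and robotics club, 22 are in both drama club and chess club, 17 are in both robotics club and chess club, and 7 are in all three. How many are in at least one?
|A∪B∪C| = 62+32+71-12-22-17+7 = 121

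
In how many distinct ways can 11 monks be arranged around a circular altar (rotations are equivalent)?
Circular: fix one position, arrange the rest. (11-1)! = 3628800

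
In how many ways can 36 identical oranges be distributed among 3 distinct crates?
C(36+3-1, 3-1) = C(38, 2) = 703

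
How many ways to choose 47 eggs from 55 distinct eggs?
C(55,47) = 55!/(47!×8!) = 1217566350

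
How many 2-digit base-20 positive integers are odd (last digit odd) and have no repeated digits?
Last∈{1,3,5,7,9,11,13,15,17,19}. Last=0: 0. Last nonzero: 10×18×P(18,0) = 180. Total = 180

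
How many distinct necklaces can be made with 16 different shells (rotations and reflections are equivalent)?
(16-1)!/2 = 1307674368000/2 = 653837184000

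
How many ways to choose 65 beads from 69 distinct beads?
C(69,65) = 69!/(65!×4!) = 864501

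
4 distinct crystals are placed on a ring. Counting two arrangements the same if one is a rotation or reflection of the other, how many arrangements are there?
(4-1)!/2 = 6/2 = 3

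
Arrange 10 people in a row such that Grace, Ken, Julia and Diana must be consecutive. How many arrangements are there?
Treat the 4 as one block: (10-4+1)! × 4! = 5040 × 24 = 120960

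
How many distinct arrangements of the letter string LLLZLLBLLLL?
11! / (1! × 9! × 1!) = 110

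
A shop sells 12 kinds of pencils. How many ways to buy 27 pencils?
C(27+12-1, 12-1) = C(38, 11) = 1203322288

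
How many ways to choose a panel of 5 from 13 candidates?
C(13,5) = 13!/(5!×8!) = 1287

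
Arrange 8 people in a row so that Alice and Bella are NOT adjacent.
Total - adjacent = 8! - (8-1)!×2 = 40320 - 10080 = 30240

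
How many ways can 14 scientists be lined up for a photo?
14! = 87178291200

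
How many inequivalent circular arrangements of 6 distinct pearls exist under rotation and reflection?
(6-1)!/2 = 120/2 = 60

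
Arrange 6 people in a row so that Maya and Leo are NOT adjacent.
Total - adjacent = 6! - (6-1)!×2 = 720 - 240 = 480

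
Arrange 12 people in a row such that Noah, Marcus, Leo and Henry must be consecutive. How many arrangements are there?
Treat the 4 as one block: (12-4+1)! × 4! = 362880 × 24 = 8709120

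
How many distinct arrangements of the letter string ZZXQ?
4! / (1! × 1! × 2!) = 12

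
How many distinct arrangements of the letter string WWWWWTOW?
8! / (1! × 1! × 6!) = 56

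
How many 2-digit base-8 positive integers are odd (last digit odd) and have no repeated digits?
Last∈{1,3,5,7}. Last=0: 0. Last nonzero: 4×6×P(6,0) = 24. Total = 24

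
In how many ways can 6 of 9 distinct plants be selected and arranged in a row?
P(9,6) = 9!/(9-6)! = 60480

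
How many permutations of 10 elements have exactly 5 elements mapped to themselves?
Choose the 5 fixed points C(10,5) = 252, derange the rest: !5 = Σ_{j=0}^{5} (-1)^j·5!/j! = 120 - 120 + 60 - 20 + 5 - 1 = 44. Product = 252 × 44 = 11088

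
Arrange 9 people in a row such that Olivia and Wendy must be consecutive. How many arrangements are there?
Treat the 2 as one block: (9-2+1)! × 2! = 40320 × 2 = 80640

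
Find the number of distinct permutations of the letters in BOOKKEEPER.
10! / (1! × 2! × 2! × 3! × 1! × 1!) = 151200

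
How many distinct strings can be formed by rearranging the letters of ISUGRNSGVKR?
11! / (1! × 2! × 1! × 2! × 1! × 2! × 1! × 1!) = 4989600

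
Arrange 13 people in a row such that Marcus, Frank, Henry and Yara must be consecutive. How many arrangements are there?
Treat the 4 as one block: (13-4+1)! × 4! = 3628800 × 24 = 87091200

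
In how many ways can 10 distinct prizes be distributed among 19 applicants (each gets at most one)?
P(19,10) = 19!/(19-10)! = 335221286400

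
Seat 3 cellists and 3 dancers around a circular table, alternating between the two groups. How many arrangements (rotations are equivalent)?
Fix one of the cellists: (3-1)! ways for the remaining cellists, × 3! ways for the dancers = 2 × 6 = 12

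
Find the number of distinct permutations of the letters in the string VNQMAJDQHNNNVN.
14! / (2! × 1! × 2! × 5! × 1! × 1! × 1! × 1!) = 181621440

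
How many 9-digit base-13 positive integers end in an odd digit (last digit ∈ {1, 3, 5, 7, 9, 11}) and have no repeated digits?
Last∈{1,3,5,7,9,11}. Last=0: 0. Last nonzero: 6×11×P(11,7) = 109771200. Total = 109771200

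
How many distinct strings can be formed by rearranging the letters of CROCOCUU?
8! / (2! × 3! × 1! × 2!) = 1680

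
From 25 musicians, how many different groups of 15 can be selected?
C(25,15) = 25!/(15!×10!) = 3268760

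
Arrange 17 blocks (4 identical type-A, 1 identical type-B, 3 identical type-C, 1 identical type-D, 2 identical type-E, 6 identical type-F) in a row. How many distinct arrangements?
17! / (4! × 1! × 3! × 1! × 2! × 6!) = 1715313600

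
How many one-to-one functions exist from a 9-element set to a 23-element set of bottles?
P(23,9) = 23!/(23-9)! = 296541907200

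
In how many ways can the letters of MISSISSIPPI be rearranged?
11! / (1! × 4! × 4! × 2!) = 34650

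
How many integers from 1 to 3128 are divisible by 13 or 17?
⌊3128/13⌋ + ⌊3128/17⌋ - ⌊3128/221⌋ = 240 + 184 - 14 = 410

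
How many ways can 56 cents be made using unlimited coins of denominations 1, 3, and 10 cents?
Coefficient of x^56 in 1/(1-x^1) · 1/(1-x^3) · 1/(1-x^10). Case on j = number of 10-cent coins (j = 0..5); remainder r = 56 - 10j is made from {1,3} in ⌊r/3⌋+1 ways. r = 56, 46, 36, 26, 16, 6 → 19 + 16 + 13 + 9 + 6 + 3 = 66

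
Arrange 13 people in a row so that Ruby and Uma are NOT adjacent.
Total - adjacent = 13! - (13-1)!×2 = 6227020800 - 958003200 = 5269017600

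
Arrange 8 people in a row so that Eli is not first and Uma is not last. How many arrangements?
By inclusion-exclusion: 8! - 2×(8-1)! + (8-2)! = 40320 - 10080 + 720 = 30960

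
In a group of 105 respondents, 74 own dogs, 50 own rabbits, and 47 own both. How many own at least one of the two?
|A∪B| = |A| + |B| - |A∩B| = 74 + 50 - 47 = 77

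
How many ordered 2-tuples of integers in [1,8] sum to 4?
Coefficient of x^4 in (x + x² + ... + x^8)^2. By inclusion-exclusion on dice exceeding 8: Σ_j (-1)^j C(2,j)·C(4-1-8j, 1) = C(2,0)·C(3,1) = 1·3 = 3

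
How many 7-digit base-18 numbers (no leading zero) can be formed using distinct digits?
First digit: 17 choices (nonzero). Then descending: 17 × 17 × 16 × 15 × 14 × 13 × 12 = 151482240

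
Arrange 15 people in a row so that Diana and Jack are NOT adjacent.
Total - adjacent = 15! - (15-1)!×2 = 1307674368000 - 174356582400 = 1133317785600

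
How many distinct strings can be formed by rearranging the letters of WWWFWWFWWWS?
11! / (1! × 8! × 2!) = 495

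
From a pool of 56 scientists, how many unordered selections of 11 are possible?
C(56,11) = 56!/(11!×45!) = 148902215280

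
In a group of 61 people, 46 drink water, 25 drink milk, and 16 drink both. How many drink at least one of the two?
|A∪B| = |A| + |B| - |A∩B| = 46 + 25 - 16 = 55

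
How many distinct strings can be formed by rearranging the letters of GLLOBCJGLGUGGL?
14! / (1! × 5! × 1! × 1! × 4! × 1! × 1!) = 30270240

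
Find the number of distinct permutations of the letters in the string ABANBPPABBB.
11! / (5! × 1! × 2! × 3!) = 27720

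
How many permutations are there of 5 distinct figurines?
5! = 120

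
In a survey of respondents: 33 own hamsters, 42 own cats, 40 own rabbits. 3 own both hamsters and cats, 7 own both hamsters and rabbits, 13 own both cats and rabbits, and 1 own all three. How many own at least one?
|A∪B∪C| = 33+42+40-3-7-13+1 = 93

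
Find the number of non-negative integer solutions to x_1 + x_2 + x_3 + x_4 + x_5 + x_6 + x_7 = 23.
C(23+7-1, 7-1) = C(29, 6) = 475020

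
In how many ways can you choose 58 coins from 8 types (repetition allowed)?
C(58+8-1, 8-1) = C(65, 7) = 696190560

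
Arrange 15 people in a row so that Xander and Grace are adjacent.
Treat as block: (15-1)! × 2! = 87178291200 × 2 = 174356582400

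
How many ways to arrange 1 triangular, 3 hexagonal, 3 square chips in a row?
7! / (1! × 3! × 3!) = 140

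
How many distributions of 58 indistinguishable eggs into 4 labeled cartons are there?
C(58+4-1, 4-1) = C(61, 3) = 35990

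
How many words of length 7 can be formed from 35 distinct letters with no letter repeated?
P(35,7) = 35!/(35-7)! = 33891580800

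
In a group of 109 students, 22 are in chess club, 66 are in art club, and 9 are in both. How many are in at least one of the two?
|A∪B| = |A| + |B| - |A∩B| = 22 + 66 - 9 = 79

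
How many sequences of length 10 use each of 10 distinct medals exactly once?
10! = 3628800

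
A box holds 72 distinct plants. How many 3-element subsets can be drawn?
C(72,3) = 72!/(3!×69!) = 59640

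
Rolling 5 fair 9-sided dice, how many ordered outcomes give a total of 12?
Coefficient of x^12 in (x + x² + ... + x^9)^5. By inclusion-exclusion on dice exceeding 9: Σ_j (-1)^j C(5,j)·C(12-1-9j, 4) = C(5,0)·C(11,4) = 1·330 = 330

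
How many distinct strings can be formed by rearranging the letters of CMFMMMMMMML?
11! / (8! × 1! × 1! × 1!) = 990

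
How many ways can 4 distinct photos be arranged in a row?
4! = 24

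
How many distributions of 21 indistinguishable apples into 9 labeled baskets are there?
C(21+9-1, 9-1) = C(29, 8) = 4292145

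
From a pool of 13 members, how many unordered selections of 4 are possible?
C(13,4) = 13!/(4!×9!) = 715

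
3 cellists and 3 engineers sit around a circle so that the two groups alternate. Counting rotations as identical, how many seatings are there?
Fix one of the cellists: (3-1)! ways for the remaining cellists, × 3! ways for the engineers = 2 × 6 = 12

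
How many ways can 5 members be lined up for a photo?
5! = 120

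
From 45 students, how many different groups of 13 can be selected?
C(45,13) = 45!/(13!×32!) = 73006209045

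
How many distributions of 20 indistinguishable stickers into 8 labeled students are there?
C(20+8-1, 8-1) = C(27, 7) = 888030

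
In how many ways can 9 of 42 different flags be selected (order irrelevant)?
C(42,9) = 42!/(9!×33!) = 445891810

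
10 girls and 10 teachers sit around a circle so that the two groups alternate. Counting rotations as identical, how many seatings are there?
Fix one of the girls: (10-1)! ways for the remaining girls, × 10! ways for the teachers = 362880 × 3628800 = 1316818944000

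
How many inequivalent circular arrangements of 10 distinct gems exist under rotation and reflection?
(10-1)!/2 = 362880/2 = 181440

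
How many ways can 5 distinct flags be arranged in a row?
5! = 120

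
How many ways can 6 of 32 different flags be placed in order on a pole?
P(32,6) = 32!/(32-6)! = 652458240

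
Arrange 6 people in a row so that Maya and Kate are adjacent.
Treat as block: (6-1)! × 2! = 120 × 2 = 240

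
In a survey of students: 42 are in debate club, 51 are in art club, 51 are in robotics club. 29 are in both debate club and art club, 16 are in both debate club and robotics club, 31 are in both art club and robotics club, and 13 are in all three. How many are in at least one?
|A∪B∪C| = 42+51+51-29-16-31+13 = 81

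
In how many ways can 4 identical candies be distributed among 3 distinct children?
C(4+3-1, 3-1) = C(6, 2) = 15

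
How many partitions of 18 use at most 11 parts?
By conjugation, equals partitions of 18 into parts ≤ 11. Let r_j(i) = number of partitions of i into parts ≤ j, for i = 0..18. r_1(i) = 1 for all i; r_j(i) = r_{j-1}(i) + r_j(i-j). Rows j = 2..11: ≤2: 1 1 2 2 3 3 4 4 5 5 6 6 7 7 8 8 9 9 10; ≤3: 1 1 2 3 4 5 7 8 10 12 14 16 19 21 24 27 30 33 37; ≤4: 1 1 2 3 5 6 9 11 15 18 23 27 34 39 47 54 64 72 84; ≤5: 1 1 2 3 5 7 10 13 18 23 30 37 47 57 70 84 101 119 141; ≤6: 1 1 2 3 5 7 11 14 20 26 35 44 58 71 90 110 136 163 199; ≤7: 1 1 2 3 5 7 11 15 21 28 38 49 65 82 105 131 164 201 248; ≤8: 1 1 2 3 5 7 11 15 22 29 40 52 70 89 116 146 186 230 288; ≤9: 1 1 2 3 5 7 11 15 22 30 41 54 73 94 123 157 201 252 318; ≤10: 1 1 2 3 5 7 11 15 22 30 42 55 75 97 128 164 212 267 340; ≤11: 1 1 2 3 5 7 11 15 22 30 42 56 76 99 131 169 219 278 355. r_11(18) = 355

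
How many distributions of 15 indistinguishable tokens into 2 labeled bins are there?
C(15+2-1, 2-1) = C(16, 1) = 16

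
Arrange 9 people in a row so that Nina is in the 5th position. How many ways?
Fix one position: (9-1)! = 40320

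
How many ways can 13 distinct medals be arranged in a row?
13! = 6227020800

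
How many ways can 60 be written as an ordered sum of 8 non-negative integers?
C(60+8-1, 8-1) = C(67, 7) = 869648208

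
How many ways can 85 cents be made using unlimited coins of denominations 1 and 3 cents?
Coefficient of x^85 in 1/(1-x^1) · 1/(1-x^3). Use j coins of 3 for j = 0..⌊85/3⌋ = 28, the rest in 1s: 28 + 1 = 29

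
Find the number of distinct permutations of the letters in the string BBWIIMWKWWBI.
12! / (4! × 3! × 1! × 1! × 3!) = 554400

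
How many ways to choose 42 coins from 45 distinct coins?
C(45,42) = 45!/(42!×3!) = 14190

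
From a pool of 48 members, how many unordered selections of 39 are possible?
C(48,39) = 48!/(39!×9!) = 1677106640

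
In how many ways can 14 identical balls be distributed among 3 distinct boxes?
C(14+3-1, 3-1) = C(16, 2) = 120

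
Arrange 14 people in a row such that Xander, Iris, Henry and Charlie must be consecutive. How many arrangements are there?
Treat the 4 as one block: (14-4+1)! × 4! = 39916800 × 24 = 958003200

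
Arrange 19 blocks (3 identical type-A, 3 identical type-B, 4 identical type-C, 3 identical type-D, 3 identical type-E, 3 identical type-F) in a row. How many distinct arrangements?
19! / (3! × 3! × 4! × 3! × 3! × 3!) = 651819168000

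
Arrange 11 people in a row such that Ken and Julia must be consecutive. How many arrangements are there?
Treat the 2 as one block: (11-2+1)! × 2! = 3628800 × 2 = 7257600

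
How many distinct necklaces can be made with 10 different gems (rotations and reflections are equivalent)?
(10-1)!/2 = 362880/2 = 181440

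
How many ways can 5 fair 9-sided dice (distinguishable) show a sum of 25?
Coefficient of x^25 in (x + x² + ... + x^9)^5. By inclusion-exclusion on dice exceeding 9: Σ_j (-1)^j C(5,j)·C(25-1-9j, 4) = C(5,0)·C(24,4) - C(5,1)·C(15,4) + C(5,2)·C(6,4) = 1·10626 - 5·1365 + 10·15 = 3951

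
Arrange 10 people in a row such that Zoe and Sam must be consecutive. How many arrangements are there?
Treat the 2 as one block: (10-2+1)! × 2! = 362880 × 2 = 725760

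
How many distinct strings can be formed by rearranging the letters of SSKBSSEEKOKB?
12! / (1! × 2! × 4! × 3! × 2!) = 831600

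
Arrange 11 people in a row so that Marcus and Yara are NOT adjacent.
Total - adjacent = 11! - (11-1)!×2 = 39916800 - 7257600 = 32659200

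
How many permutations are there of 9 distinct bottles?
9! = 362880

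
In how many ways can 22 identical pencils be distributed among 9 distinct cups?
C(22+9-1, 9-1) = C(30, 8) = 5852925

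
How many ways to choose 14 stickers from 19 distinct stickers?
C(19,14) = 19!/(14!×5!) = 11628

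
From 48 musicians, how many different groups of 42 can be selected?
C(48,42) = 48!/(42!×6!) = 12271512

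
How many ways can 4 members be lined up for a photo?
4! = 24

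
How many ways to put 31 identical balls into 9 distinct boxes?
C(31+9-1, 9-1) = C(39, 8) = 61523748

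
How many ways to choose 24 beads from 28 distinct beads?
C(28,24) = 28!/(24!×4!) = 20475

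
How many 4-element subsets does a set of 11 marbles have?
C(11,4) = 11!/(4!×7!) = 330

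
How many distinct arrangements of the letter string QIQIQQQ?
7! / (2! × 5!) = 21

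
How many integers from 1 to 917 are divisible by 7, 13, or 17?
⌊917/7⌋+⌊917/13⌋+⌊917/17⌋ - ⌊917/91⌋-⌊917/119⌋-⌊917/221⌋ + ⌊917/1547⌋ = 131+70+53 - 10-7-4 + 0 = 233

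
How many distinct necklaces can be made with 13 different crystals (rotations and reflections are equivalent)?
(13-1)!/2 = 479001600/2 = 239500800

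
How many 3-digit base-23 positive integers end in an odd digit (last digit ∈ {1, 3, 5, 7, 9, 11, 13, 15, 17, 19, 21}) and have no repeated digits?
Last∈{1,3,5,7,9,11,13,15,17,19,21}. Last=0: 0. Last nonzero: 11×21×P(21,1) = 4851. Total = 4851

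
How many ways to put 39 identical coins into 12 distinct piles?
C(39+12-1, 12-1) = C(50, 11) = 37353738800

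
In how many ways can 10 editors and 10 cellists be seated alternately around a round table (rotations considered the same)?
Fix one of the editors: (10-1)! ways for the remaining editors, × 10! ways for the cellists = 362880 × 3628800 = 1316818944000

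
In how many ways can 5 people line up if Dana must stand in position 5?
Fix one position: (5-1)! = 24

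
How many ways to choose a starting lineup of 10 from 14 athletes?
C(14,10) = 14!/(10!×4!) = 1001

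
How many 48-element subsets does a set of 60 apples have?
C(60,48) = 60!/(48!×12!) = 1399358844975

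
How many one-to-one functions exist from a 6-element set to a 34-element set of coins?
P(34,6) = 34!/(34-6)! = 968330880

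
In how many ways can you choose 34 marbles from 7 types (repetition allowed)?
C(34+7-1, 7-1) = C(40, 6) = 3838380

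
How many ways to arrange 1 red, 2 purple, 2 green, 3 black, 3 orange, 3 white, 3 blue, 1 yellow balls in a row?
18! / (1! × 2! × 2! × 3! × 3! × 3! × 3! × 1!) = 1235025792000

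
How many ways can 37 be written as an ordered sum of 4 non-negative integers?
C(37+4-1, 4-1) = C(40, 3) = 9880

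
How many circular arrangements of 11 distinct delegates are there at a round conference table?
Circular: fix one position, arrange the rest. (11-1)! = 3628800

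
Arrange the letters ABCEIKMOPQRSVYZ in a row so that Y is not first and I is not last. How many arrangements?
By inclusion-exclusion: 15! - 2×(15-1)! + (15-2)! = 1307674368000 - 174356582400 + 6227020800 = 1139544806400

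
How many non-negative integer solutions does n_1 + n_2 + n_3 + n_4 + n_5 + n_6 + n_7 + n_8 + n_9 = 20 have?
C(20+9-1, 9-1) = C(28, 8) = 3108105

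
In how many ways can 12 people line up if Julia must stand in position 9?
Fix one position: (12-1)! = 39916800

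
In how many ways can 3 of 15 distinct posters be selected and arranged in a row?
P(15,3) = 15!/(15-3)! = 2730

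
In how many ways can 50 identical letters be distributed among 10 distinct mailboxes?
C(50+10-1, 10-1) = C(59, 9) = 12565671261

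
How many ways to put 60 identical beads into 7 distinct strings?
C(60+7-1, 7-1) = C(66, 6) = 90858768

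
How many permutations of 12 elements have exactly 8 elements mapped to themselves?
Choose the 8 fixed points C(12,8) = 495, derange the rest: !4 = Σ_{j=0}^{4} (-1)^j·4!/j! = 24 - 24 + 12 - 4 + 1 = 9. Product = 495 × 9 = 4455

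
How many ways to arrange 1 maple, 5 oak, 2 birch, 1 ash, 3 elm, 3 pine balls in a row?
15! / (1! × 5! × 2! × 1! × 3! × 3!) = 151351200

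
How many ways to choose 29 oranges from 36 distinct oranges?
C(36,29) = 36!/(29!×7!) = 8347680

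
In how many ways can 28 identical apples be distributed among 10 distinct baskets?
C(28+10-1, 10-1) = C(37, 9) = 124403620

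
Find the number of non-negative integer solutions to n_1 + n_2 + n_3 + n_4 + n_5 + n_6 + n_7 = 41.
C(41+7-1, 7-1) = C(47, 6) = 10737573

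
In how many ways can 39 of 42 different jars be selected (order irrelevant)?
C(42,39) = 42!/(39!×3!) = 11480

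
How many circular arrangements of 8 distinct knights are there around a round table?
Circular: fix one position, arrange the rest. (8-1)! = 5040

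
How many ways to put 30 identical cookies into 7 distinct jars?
C(30+7-1, 7-1) = C(36, 6) = 1947792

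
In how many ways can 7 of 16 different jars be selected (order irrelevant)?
C(16,7) = 16!/(7!×9!) = 11440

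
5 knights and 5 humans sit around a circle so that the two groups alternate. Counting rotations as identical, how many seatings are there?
Fix one of the knights: (5-1)! ways for the remaining knights, × 5! ways for the humans = 24 × 120 = 2880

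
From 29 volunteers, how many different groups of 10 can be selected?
C(29,10) = 29!/(10!×19!) = 20030010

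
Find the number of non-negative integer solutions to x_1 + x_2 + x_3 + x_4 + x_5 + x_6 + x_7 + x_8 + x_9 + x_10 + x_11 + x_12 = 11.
C(11+12-1, 12-1) = C(22, 11) = 705432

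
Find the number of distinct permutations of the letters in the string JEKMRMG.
7! / (2! × 1! × 1! × 1! × 1! × 1!) = 2520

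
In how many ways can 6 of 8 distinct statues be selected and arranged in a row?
P(8,6) = 8!/(8-6)! = 20160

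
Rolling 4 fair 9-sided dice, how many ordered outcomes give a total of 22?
Coefficient of x^22 in (x + x² + ... + x^9)^4. By inclusion-exclusion on dice exceeding 9: Σ_j (-1)^j C(4,j)·C(22-1-9j, 3) = C(4,0)·C(21,3) - C(4,1)·C(12,3) + C(4,2)·C(3,3) = 1·1330 - 4·220 + 6·1 = 456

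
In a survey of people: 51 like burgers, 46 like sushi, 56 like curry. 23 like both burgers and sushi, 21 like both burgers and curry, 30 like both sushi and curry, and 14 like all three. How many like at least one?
|A∪B∪C| = 51+46+56-23-21-30+14 = 93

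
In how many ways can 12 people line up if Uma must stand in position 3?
Fix one position: (12-1)! = 39916800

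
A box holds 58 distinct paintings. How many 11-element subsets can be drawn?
C(58,11) = 58!/(11!×47!) = 227692286640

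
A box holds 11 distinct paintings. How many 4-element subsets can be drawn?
C(11,4) = 11!/(4!×7!) = 330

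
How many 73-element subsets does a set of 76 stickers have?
C(76,73) = 76!/(73!×3!) = 70300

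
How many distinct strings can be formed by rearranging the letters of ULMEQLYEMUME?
12! / (1! × 3! × 2! × 3! × 2! × 1!) = 3326400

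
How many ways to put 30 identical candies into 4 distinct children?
C(30+4-1, 4-1) = C(33, 3) = 5456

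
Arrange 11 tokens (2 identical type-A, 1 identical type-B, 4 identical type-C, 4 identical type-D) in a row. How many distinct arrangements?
11! / (2! × 1! × 4! × 4!) = 34650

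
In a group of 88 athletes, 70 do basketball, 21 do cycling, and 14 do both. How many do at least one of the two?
|A∪B| = |A| + |B| - |A∩B| = 70 + 21 - 14 = 77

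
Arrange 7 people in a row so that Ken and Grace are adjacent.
Treat as block: (7-1)! × 2! = 720 × 2 = 1440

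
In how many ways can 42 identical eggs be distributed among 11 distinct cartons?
C(42+11-1, 11-1) = C(52, 10) = 15820024220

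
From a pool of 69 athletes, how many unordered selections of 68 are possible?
C(69,68) = 69!/(68!×1!) = 69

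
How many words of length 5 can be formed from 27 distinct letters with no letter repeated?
P(27,5) = 27!/(27-5)! = 9687600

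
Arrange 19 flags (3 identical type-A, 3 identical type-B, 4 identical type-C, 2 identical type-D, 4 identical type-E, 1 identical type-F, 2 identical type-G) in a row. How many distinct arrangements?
19! / (3! × 3! × 4! × 2! × 4! × 1! × 2!) = 1466593128000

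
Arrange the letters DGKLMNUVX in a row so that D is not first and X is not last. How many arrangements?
By inclusion-exclusion: 9! - 2×(9-1)! + (9-2)! = 362880 - 80640 + 5040 = 287280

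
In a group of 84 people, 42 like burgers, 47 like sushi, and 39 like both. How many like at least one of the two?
|A∪B| = |A| + |B| - |A∩B| = 42 + 47 - 39 = 50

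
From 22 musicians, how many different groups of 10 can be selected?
C(22,10) = 22!/(10!×12!) = 646646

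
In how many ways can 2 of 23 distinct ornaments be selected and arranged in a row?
P(23,2) = 23!/(23-2)! = 506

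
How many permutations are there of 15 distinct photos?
15! = 1307674368000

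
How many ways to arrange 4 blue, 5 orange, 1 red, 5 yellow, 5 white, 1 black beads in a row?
21! / (4! × 5! × 1! × 5! × 5! × 1!) = 1231938227520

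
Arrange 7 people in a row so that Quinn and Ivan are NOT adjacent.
Total - adjacent = 7! - (7-1)!×2 = 5040 - 1440 = 3600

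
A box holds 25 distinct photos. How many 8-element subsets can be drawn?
C(25,8) = 25!/(8!×17!) = 1081575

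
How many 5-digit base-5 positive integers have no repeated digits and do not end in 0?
Last digit: 4 nonzero choices. First digit: 3 (nonzero, ≠last). Middle 3: P(3,3) = 6. Total = 72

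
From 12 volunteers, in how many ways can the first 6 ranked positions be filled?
P(12,6) = 12!/(12-6)! = 665280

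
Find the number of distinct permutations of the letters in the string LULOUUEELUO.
11! / (3! × 2! × 4! × 2!) = 69300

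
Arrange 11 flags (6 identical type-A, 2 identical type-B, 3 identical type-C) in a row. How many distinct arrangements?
11! / (6! × 2! × 3!) = 4620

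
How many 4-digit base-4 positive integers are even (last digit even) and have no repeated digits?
Last∈{0,2}. Last=0: 6. Last nonzero: 1×2×P(2,2) = 4. Total = 10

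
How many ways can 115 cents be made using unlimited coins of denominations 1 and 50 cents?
Coefficient of x^115 in 1/(1-x^1) · 1/(1-x^50). Use j coins of 50 for j = 0..⌊115/50⌋ = 2, the rest in 1s: 2 + 1 = 3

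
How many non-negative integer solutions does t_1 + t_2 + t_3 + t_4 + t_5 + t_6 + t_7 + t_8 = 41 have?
C(41+8-1, 8-1) = C(48, 7) = 73629072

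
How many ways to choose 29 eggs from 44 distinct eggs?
C(44,29) = 44!/(29!×15!) = 229911617056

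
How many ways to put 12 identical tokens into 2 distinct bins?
C(12+2-1, 2-1) = C(13, 1) = 13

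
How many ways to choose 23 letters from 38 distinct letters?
C(38,23) = 38!/(23!×15!) = 15471286560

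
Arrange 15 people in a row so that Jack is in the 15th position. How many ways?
Fix one position: (15-1)! = 87178291200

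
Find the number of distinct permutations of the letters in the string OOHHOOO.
7! / (5! × 2!) = 21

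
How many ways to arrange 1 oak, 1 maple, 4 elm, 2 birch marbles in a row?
8! / (1! × 1! × 4! × 2!) = 840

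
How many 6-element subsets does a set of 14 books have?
C(14,6) = 14!/(6!×8!) = 3003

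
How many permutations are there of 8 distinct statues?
8! = 40320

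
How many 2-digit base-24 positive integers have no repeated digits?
First digit: 23 choices (nonzero). Then descending: 23 × 23 = 529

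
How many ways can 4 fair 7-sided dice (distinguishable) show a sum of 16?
Coefficient of x^16 in (x + x² + ... + x^7)^4. By inclusion-exclusion on dice exceeding 7: Σ_j (-1)^j C(4,j)·C(16-1-7j, 3) = C(4,0)·C(15,3) - C(4,1)·C(8,3) = 1·455 - 4·56 = 231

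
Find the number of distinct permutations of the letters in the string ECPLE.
5! / (1! × 1! × 2! × 1!) = 60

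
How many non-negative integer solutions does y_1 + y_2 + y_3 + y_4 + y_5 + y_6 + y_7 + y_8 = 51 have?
C(51+8-1, 8-1) = C(58, 7) = 300674088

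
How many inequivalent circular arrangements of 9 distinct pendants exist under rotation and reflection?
(9-1)!/2 = 40320/2 = 20160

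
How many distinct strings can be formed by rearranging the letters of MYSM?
4! / (2! × 1! × 1!) = 12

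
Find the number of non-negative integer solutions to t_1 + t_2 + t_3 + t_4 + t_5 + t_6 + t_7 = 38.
C(38+7-1, 7-1) = C(44, 6) = 7059052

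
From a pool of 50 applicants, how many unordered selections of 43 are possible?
C(50,43) = 50!/(43!×7!) = 99884400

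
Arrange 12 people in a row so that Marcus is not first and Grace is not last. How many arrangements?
By inclusion-exclusion: 12! - 2×(12-1)! + (12-2)! = 479001600 - 79833600 + 3628800 = 402796800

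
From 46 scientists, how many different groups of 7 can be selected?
C(46,7) = 46!/(7!×39!) = 53524680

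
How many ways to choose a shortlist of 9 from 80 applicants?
C(80,9) = 80!/(9!×71!) = 231900297200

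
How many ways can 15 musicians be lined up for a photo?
15! = 1307674368000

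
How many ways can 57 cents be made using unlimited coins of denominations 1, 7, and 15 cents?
Coefficient of x^57 in 1/(1-x^1) · 1/(1-x^7) · 1/(1-x^15). Case on j = number of 15-cent coins (j = 0..3); remainder r = 57 - 15j is made from {1,7} in ⌊r/7⌋+1 ways. r = 57, 42, 27, 12 → 9 + 7 + 4 + 2 = 22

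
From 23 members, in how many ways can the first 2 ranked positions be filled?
P(23,2) = 23!/(23-2)! = 506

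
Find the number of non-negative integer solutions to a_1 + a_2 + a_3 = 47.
C(47+3-1, 3-1) = C(49, 2) = 1176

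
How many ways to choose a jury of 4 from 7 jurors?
C(7,4) = 7!/(4!×3!) = 35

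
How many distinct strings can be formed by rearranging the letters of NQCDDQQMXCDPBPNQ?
16! / (1! × 4! × 2! × 3! × 2! × 2! × 1! × 1!) = 18162144000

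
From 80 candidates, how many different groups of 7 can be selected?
C(80,7) = 80!/(7!×73!) = 3176716400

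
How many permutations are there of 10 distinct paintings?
10! = 3628800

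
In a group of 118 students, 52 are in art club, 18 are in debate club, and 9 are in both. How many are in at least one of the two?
|A∪B| = |A| + |B| - |A∩B| = 52 + 18 - 9 = 61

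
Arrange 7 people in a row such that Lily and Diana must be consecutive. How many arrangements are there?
Treat the 2 as one block: (7-2+1)! × 2! = 720 × 2 = 1440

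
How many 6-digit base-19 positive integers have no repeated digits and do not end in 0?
Last digit: 18 nonzero choices. First digit: 17 (nonzero, ≠last). Middle 4: P(17,4) = 57120. Total = 17478720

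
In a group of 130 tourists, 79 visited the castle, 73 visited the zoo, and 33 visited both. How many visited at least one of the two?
|A∪B| = |A| + |B| - |A∩B| = 79 + 73 - 33 = 119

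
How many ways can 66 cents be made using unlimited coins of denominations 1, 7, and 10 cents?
Coefficient of x^66 in 1/(1-x^1) · 1/(1-x^7) · 1/(1-x^10). Case on j = number of 10-cent coins (j = 0..6); remainder r = 66 - 10j is made from {1,7} in ⌊r/7⌋+1 ways. r = 66, 56, 46, 36, 26, 16, 6 → 10 + 9 + 7 + 6 + 4 + 3 + 1 = 40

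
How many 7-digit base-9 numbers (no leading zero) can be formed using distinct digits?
First digit: 8 choices (nonzero). Then descending: 8 × 8 × 7 × 6 × 5 × 4 × 3 = 161280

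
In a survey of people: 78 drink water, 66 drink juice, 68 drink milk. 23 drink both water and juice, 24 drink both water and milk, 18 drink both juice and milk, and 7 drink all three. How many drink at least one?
|A∪B∪C| = 78+66+68-23-24-18+7 = 154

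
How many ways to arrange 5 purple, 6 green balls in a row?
11! / (5! × 6!) = 462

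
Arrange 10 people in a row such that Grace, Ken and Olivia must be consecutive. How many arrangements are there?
Treat the 3 as one block: (10-3+1)! × 3! = 40320 × 6 = 241920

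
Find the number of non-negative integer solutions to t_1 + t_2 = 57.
C(57+2-1, 2-1) = C(58, 1) = 58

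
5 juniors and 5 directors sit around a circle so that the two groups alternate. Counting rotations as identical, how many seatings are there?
Fix one of the juniors: (5-1)! ways for the remaining juniors, × 5! ways for the directors = 24 × 120 = 2880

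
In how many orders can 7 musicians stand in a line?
7! = 5040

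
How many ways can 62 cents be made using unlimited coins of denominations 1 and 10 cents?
Coefficient of x^62 in 1/(1-x^1) · 1/(1-x^10). Use j coins of 10 for j = 0..⌊62/10⌋ = 6, the rest in 1s: 6 + 1 = 7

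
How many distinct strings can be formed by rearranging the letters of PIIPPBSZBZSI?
12! / (3! × 3! × 2! × 2! × 2!) = 1663200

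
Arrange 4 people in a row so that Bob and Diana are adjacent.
Treat as block: (4-1)! × 2! = 6 × 2 = 12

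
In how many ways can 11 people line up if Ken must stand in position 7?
Fix one position: (11-1)! = 3628800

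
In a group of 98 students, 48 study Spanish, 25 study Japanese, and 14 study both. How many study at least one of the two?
|A∪B| = |A| + |B| - |A∩B| = 48 + 25 - 14 = 59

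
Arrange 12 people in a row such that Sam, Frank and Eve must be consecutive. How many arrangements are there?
Treat the 3 as one block: (12-3+1)! × 3! = 3628800 × 6 = 21772800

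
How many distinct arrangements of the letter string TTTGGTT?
7! / (5! × 2!) = 21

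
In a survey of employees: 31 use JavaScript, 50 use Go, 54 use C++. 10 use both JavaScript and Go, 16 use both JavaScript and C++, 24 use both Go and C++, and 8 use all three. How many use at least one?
|A∪B∪C| = 31+50+54-10-16-24+8 = 93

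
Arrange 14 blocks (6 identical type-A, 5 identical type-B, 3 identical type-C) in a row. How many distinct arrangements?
14! / (6! × 5! × 3!) = 168168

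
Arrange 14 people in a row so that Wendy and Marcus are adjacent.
Treat as block: (14-1)! × 2! = 6227020800 × 2 = 12454041600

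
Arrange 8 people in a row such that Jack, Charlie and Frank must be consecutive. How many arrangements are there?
Treat the 3 as one block: (8-3+1)! × 3! = 720 × 6 = 4320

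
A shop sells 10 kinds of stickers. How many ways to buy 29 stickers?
C(29+10-1, 10-1) = C(38, 9) = 163011640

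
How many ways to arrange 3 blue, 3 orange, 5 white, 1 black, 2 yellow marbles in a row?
14! / (3! × 3! × 5! × 1! × 2!) = 10090080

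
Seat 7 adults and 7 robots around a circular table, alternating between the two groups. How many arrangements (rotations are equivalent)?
Fix one of the adults: (7-1)! ways for the remaining adults, × 7! ways for the robots = 720 × 5040 = 3628800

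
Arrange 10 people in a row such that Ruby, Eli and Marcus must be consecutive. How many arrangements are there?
Treat the 3 as one block: (10-3+1)! × 3! = 40320 × 6 = 241920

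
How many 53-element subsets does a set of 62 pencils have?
C(62,53) = 62!/(53!×9!) = 20286591270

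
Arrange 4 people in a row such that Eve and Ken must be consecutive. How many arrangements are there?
Treat the 2 as one block: (4-2+1)! × 2! = 6 × 2 = 12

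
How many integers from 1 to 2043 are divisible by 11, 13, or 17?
⌊2043/11⌋+⌊2043/13⌋+⌊2043/17⌋ - ⌊2043/143⌋-⌊2043/187⌋-⌊2043/221⌋ + ⌊2043/2431⌋ = 185+157+120 - 14-10-9 + 0 = 429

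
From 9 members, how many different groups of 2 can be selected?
C(9,2) = 9!/(2!×7!) = 36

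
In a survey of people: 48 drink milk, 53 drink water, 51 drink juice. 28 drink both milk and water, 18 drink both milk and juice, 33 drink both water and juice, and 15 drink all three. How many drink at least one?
|A∪B∪C| = 48+53+51-28-18-33+15 = 88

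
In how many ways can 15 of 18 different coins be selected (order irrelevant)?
C(18,15) = 18!/(15!×3!) = 816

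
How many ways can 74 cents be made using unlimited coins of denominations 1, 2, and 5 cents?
Coefficient of x^74 in 1/(1-x^1) · 1/(1-x^2) · 1/(1-x^5). Case on j = number of 5-cent coins (j = 0..14); remainder r = 74 - 5j is made from {1,2} in ⌊r/2⌋+1 ways. r = 74, 69, 64, 59, 54, 49, 44, 39, 34, 29, 24, 19, 14, 9, 4 → 38 + 35 + 33 + 30 + 28 + 25 + 23 + 20 + 18 + 15 + 13 + 10 + 8 + 5 + 3 = 304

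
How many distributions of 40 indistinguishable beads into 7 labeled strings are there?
C(40+7-1, 7-1) = C(46, 6) = 9366819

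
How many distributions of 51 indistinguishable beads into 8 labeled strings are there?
C(51+8-1, 8-1) = C(58, 7) = 300674088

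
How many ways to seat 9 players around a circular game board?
Circular: fix one position, arrange the rest. (9-1)! = 40320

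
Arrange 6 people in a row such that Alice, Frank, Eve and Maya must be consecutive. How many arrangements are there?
Treat the 4 as one block: (6-4+1)! × 4! = 6 × 24 = 144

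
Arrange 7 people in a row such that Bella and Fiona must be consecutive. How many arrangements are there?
Treat the 2 as one block: (7-2+1)! × 2! = 720 × 2 = 1440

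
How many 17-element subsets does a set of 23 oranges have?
C(23,17) = 23!/(17!×6!) = 100947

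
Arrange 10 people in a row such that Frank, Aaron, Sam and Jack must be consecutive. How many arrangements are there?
Treat the 4 as one block: (10-4+1)! × 4! = 5040 × 24 = 120960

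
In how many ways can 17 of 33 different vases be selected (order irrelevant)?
C(33,17) = 33!/(17!×16!) = 1166803110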